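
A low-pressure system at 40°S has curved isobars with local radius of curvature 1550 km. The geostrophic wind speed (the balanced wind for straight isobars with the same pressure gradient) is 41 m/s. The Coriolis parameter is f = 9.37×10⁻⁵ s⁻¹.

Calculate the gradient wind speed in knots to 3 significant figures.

64.8 knots

Around a low, centrifugal force acts outward with Coriolis, so pressure-gradient force balances both:
(1/ρ)|∂P/∂n| = fV + V²/R  →  V² + fR·V − fR·V_g = 0
With fR = 9.37×10⁻⁵ × 1550×10³ m = 145 m/s:
V = [−fR + √((fR)² + 4 fR V_g)]/2 = [−145 + √(145² + 4×145×41)]/2 = 33.3 m/s
Subgeostrophic (V < V_g = 41 m/s), as expected around a low.
Converting: 33.3 m/s × 1.944 = 64.8 knots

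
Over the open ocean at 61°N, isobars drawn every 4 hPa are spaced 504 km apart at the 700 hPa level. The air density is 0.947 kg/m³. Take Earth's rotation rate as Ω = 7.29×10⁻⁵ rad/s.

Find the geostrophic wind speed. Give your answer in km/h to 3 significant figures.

23.7 km/h

Coriolis parameter at 61°N:
f = 2Ω sin φ = 2 × 7.29×10⁻⁵ × sin 61° = 1.28×10⁻⁴ s⁻¹
Pressure gradient: |∂P/∂n| = 400 Pa / 504000 m = 7.94×10⁻⁴ Pa/m
Geostrophic balance (pressure-gradient force = Coriolis force):
V_g = (1/(fρ)) |∂P/∂n| = 7.94×10⁻⁴ / (1.28×10⁻⁴ × 0.947) = 6.57 m/s
Converting: 6.57 m/s × 3.6 = 23.7 km/h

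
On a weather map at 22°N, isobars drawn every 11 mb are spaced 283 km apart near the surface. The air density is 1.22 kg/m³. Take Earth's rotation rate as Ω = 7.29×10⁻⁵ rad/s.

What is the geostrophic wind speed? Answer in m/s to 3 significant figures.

58.3 m/s

Coriolis parameter at 22°N:
f = 2Ω sin φ = 2 × 7.29×10⁻⁵ × sin 22° = 5.46×10⁻⁵ s⁻¹
Pressure gradient: |∂P/∂n| = 1100 Pa / 283000 m = 3.89×10⁻³ Pa/m
Geostrophic balance (pressure-gradient force = Coriolis force):
V_g = (1/(fρ)) |∂P/∂n| = 3.89×10⁻³ / (5.46×10⁻⁵ × 1.22) = 58.3 m/s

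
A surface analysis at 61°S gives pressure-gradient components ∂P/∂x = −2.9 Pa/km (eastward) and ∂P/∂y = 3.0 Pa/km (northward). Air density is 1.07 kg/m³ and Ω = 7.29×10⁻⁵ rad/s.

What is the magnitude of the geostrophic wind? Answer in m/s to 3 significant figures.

Coriolis parameter at 61°S:
f = 2Ω sin φ = 2 × 7.29×10⁻⁵ × sin 61° = 1.28×10⁻⁴ s⁻¹
In the Southern Hemisphere f is negative: f = −1.28×10⁻⁴ s⁻¹.
Component geostrophic relations (x east, y north):
u_g = −(1/(fρ)) ∂P/∂y,  v_g = (1/(fρ)) ∂P/∂x
u_g = −(3.0×10⁻³)/(−1.28×10⁻⁴ × 1.07) = 22.0 m/s;  v_g = (−2.9×10⁻³)/(−1.28×10⁻⁴ × 1.07) = 21.3 m/s
|V_g| = √(u_g² + v_g²) = 30.6 m/s

30.6 m/s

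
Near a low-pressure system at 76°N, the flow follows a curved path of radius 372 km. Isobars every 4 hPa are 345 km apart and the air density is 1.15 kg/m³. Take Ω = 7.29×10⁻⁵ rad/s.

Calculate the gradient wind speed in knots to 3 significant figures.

12.4 knots

Coriolis parameter at 76°N:
f = 2Ω sin φ = 2 × 7.29×10⁻⁵ × sin 76° = 1.41×10⁻⁴ s⁻¹
Pressure gradient: |∂P/∂n| = 400 Pa / 345000 m = 1.16×10⁻³ Pa/m
Geostrophic speed: V_g = |∂P/∂n|/(fρ) = 1.16×10⁻³/(1.41×10⁻⁴ × 1.15) = 7.13 m/s
Around a low, centrifugal force acts outward with Coriolis, so pressure-gradient force balances both:
(1/ρ)|∂P/∂n| = fV + V²/R  →  V² + fR·V − fR·V_g = 0
With fR = 1.41×10⁻⁴ × 372×10³ m = 52.6 m/s:
V = [−fR + √((fR)² + 4 fR V_g)]/2 = [−52.6 + √(52.6² + 4×52.6×7.13)]/2 = 6.36 m/s
Subgeostrophic (V < V_g = 7.13 m/s), as expected around a low.
Converting: 6.36 m/s × 1.944 = 12.4 knots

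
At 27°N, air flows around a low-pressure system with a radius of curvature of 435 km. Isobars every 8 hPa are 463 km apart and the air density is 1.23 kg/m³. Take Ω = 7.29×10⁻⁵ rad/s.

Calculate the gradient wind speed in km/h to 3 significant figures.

Coriolis parameter at 27°N:
f = 2Ω sin φ = 2 × 7.29×10⁻⁵ × sin 27° = 6.62×10⁻⁵ s⁻¹
Pressure gradient: |∂P/∂n| = 800 Pa / 463000 m = 1.73×10⁻³ Pa/m
Geostrophic speed: V_g = |∂P/∂n|/(fρ) = 1.73×10⁻³/(6.62×10⁻⁵ × 1.23) = 21.2 m/s
Around a low, centrifugal force acts outward with Coriolis, so pressure-gradient force balances both:
(1/ρ)|∂P/∂n| = fV + V²/R  →  V² + fR·V − fR·V_g = 0
With fR = 6.62×10⁻⁵ × 435×10³ m = 28.8 m/s:
V = [−fR + √((fR)² + 4 fR V_g)]/2 = [−28.8 + √(28.8² + 4×28.8×21.2)]/2 = 14.2 m/s
Subgeostrophic (V < V_g = 21.2 m/s), as expected around a low.
Converting: 14.2 m/s × 3.6 = 51.2 km/h

51.2 km/h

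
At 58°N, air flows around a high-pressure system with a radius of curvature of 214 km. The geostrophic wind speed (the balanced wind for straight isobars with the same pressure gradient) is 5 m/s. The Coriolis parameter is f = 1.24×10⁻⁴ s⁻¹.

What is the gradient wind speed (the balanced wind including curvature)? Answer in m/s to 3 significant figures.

6.68 m/s

Around a high, pressure-gradient force acts outward with centrifugal, so Coriolis balances both:
fV = (1/ρ)|∂P/∂n| + V²/R  →  V² − fR·V + fR·V_g = 0
With fR = 1.24×10⁻⁴ × 214×10³ m = 26.5 m/s:
V = [fR − √((fR)² − 4 fR V_g)]/2 = [26.5 − √(26.5² − 4×26.5×5)]/2 = 6.68 m/s
Supergeostrophic (V > V_g = 5 m/s), as expected around a high.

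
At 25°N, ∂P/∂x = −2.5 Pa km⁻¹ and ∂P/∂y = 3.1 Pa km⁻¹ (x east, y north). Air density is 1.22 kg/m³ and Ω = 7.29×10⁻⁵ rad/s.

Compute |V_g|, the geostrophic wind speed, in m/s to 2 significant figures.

Coriolis parameter at 25°N:
f = 2Ω sin φ = 2 × 7.29×10⁻⁵ × sin 25° = 6.16×10⁻⁵ s⁻¹
Component geostrophic relations (x east, y north):
u_g = −(1/(fρ)) ∂P/∂y,  v_g = (1/(fρ)) ∂P/∂x
u_g = −(3.1×10⁻³)/(6.16×10⁻⁵ × 1.22) = −41.2 m/s;  v_g = (−2.5×10⁻³)/(6.16×10⁻⁵ × 1.22) = −33.3 m/s
|V_g| = √(u_g² + v_g²) = 53.0 m/s

53 m/s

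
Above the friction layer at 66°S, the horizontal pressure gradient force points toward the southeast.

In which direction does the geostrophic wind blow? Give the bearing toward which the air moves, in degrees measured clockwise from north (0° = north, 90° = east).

The pressure-gradient force points toward the southeast (bearing 135°).
Geostrophic balance: in the Southern Hemisphere the Coriolis force deflects motion to the left, so the geostrophic wind blows 90° to the left of the pressure-gradient force (low pressure on the right).
Rotating 135° by 90° counterclockwise gives 045° — the wind blows toward the northeast.

045°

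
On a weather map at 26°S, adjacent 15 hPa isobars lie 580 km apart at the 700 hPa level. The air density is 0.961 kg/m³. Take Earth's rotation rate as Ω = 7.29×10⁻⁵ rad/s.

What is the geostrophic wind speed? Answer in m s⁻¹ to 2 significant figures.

Coriolis parameter at 26°S:
f = 2Ω sin φ = 2 × 7.29×10⁻⁵ × sin 26° = 6.39×10⁻⁵ s⁻¹
Pressure gradient: |∂P/∂n| = 1500 Pa / 580000 m = 2.59×10⁻³ Pa/m
Geostrophic balance (pressure-gradient force = Coriolis force):
V_g = (1/(fρ)) |∂P/∂n| = 2.59×10⁻³ / (6.39×10⁻⁵ × 0.961) = 42.1 m/s

42 m s⁻¹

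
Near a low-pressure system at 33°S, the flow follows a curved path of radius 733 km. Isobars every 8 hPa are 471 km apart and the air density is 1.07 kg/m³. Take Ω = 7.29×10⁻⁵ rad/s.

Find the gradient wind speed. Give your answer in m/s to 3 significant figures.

Coriolis parameter at 33°S:
f = 2Ω sin φ = 2 × 7.29×10⁻⁵ × sin 33° = 7.94×10⁻⁵ s⁻¹
Pressure gradient: |∂P/∂n| = 800 Pa / 471000 m = 1.70×10⁻³ Pa/m
Geostrophic speed: V_g = |∂P/∂n|/(fρ) = 1.70×10⁻³/(7.94×10⁻⁵ × 1.07) = 20.0 m/s
Around a low, centrifugal force acts outward with Coriolis, so pressure-gradient force balances both:
(1/ρ)|∂P/∂n| = fV + V²/R  →  V² + fR·V − fR·V_g = 0
With fR = 7.94×10⁻⁵ × 733×10³ m = 58.2 m/s:
V = [−fR + √((fR)² + 4 fR V_g)]/2 = [−58.2 + √(58.2² + 4×58.2×20)]/2 = 15.7 m/s
Subgeostrophic (V < V_g = 20 m/s), as expected around a low.

15.7 m/s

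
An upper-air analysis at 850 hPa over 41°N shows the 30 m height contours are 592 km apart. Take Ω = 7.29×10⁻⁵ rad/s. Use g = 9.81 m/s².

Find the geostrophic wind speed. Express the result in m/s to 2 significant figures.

5.2 m/s

Coriolis parameter at 41°N:
f = 2Ω sin φ = 2 × 7.29×10⁻⁵ × sin 41° = 9.57×10⁻⁵ s⁻¹
Height gradient: |∂Z/∂n| = 30 m / 592000 m = 5.07×10⁻⁵
On a pressure surface, geostrophic balance gives V_g = (g/f)|∂Z/∂n|:
V_g = 9.81 × 5.07×10⁻⁵ / 9.57×10⁻⁵ = 5.20 m/s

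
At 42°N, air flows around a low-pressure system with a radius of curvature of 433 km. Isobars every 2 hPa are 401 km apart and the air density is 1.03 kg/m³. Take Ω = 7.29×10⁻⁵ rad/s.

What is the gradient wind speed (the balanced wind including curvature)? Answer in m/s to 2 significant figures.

4.5 m/s

Coriolis parameter at 42°N:
f = 2Ω sin φ = 2 × 7.29×10⁻⁵ × sin 42° = 9.76×10⁻⁵ s⁻¹
Pressure gradient: |∂P/∂n| = 200 Pa / 401000 m = 4.99×10⁻⁴ Pa/m
Geostrophic speed: V_g = |∂P/∂n|/(fρ) = 4.99×10⁻⁴/(9.76×10⁻⁵ × 1.03) = 4.96 m/s
Around a low, centrifugal force acts outward with Coriolis, so pressure-gradient force balances both:
(1/ρ)|∂P/∂n| = fV + V²/R  →  V² + fR·V − fR·V_g = 0
With fR = 9.76×10⁻⁵ × 433×10³ m = 42.2 m/s:
V = [−fR + √((fR)² + 4 fR V_g)]/2 = [−42.2 + √(42.2² + 4×42.2×4.96)]/2 = 4.49 m/s
Subgeostrophic (V < V_g = 4.96 m/s), as expected around a low.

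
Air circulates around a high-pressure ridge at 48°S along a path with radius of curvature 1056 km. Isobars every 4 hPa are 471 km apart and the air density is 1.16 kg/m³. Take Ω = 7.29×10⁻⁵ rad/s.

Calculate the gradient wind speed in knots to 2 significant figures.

Coriolis parameter at 48°S:
f = 2Ω sin φ = 2 × 7.29×10⁻⁵ × sin 48° = 1.08×10⁻⁴ s⁻¹
Pressure gradient: |∂P/∂n| = 400 Pa / 471000 m = 8.49×10⁻⁴ Pa/m
Geostrophic speed: V_g = |∂P/∂n|/(fρ) = 8.49×10⁻⁴/(1.08×10⁻⁴ × 1.16) = 6.76 m/s
Around a high, pressure-gradient force acts outward with centrifugal, so Coriolis balances both:
fV = (1/ρ)|∂P/∂n| + V²/R  →  V² − fR·V + fR·V_g = 0
With fR = 1.08×10⁻⁴ × 1056×10³ m = 114 m/s:
V = [fR − √((fR)² − 4 fR V_g)]/2 = [114 − √(114² − 4×114×6.76)]/2 = 7.21 m/s
Supergeostrophic (V > V_g = 6.76 m/s), as expected around a high.
Converting: 7.21 m/s × 1.944 = 14 knots

14 knots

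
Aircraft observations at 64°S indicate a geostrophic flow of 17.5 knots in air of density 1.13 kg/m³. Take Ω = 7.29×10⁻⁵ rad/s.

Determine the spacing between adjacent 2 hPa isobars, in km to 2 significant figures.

150 km

Coriolis parameter at 64°S:
f = 2Ω sin φ = 2 × 7.29×10⁻⁵ × sin 64° = 1.31×10⁻⁴ s⁻¹
Wind speed in SI: 17.5 knots = 9.00 m/s
Geostrophic balance rearranged: |∂P/∂n| = f ρ V_g
|∂P/∂n| = 1.31×10⁻⁴ × 1.13 × 9.00 = 1.33×10⁻³ Pa/m
Isobar spacing: Δn = ΔP/|∂P/∂n| = 200 Pa / 1.33×10⁻³ Pa/m = 150023 m ≈ 150 km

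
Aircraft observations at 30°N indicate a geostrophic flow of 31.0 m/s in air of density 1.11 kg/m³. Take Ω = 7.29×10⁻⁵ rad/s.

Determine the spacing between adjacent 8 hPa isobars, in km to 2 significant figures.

Coriolis parameter at 30°N:
f = 2Ω sin φ = 2 × 7.29×10⁻⁵ × sin 30° = 7.29×10⁻⁵ s⁻¹
Geostrophic balance rearranged: |∂P/∂n| = f ρ V_g
|∂P/∂n| = 7.29×10⁻⁵ × 1.11 × 31.0 = 2.51×10⁻³ Pa/m
Isobar spacing: Δn = ΔP/|∂P/∂n| = 800 Pa / 2.51×10⁻³ Pa/m = 318917 m ≈ 320 km

320 km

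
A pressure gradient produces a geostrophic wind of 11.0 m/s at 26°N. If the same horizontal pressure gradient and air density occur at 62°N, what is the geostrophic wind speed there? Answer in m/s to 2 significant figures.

With the same pressure gradient and density, V_g ∝ 1/f ∝ 1/sin φ.
V₂ = V₁ · sin φ₁ / sin φ₂ = 11.0 × sin 26° / sin 62°
V₂ = 11.0 × 0.4384/0.8829 = 5.5 m/s

5.5 m/s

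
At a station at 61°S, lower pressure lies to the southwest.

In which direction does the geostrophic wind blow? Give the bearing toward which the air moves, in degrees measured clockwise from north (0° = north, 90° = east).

135°

The pressure-gradient force points toward the southwest (bearing 225°).
Geostrophic balance: in the Southern Hemisphere the Coriolis force deflects motion to the left, so the geostrophic wind blows 90° to the left of the pressure-gradient force (low pressure on the right).
Rotating 225° by 90° counterclockwise gives 135° — the wind blows toward the southeast.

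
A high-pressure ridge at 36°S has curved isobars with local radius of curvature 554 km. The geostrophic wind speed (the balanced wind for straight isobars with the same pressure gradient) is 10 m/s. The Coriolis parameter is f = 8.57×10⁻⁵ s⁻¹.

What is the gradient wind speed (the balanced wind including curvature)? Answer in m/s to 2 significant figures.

Around a high, pressure-gradient force acts outward with centrifugal, so Coriolis balances both:
fV = (1/ρ)|∂P/∂n| + V²/R  →  V² − fR·V + fR·V_g = 0
With fR = 8.57×10⁻⁵ × 554×10³ m = 47.5 m/s:
V = [fR − √((fR)² − 4 fR V_g)]/2 = [47.5 − √(47.5² − 4×47.5×10)]/2 = 14.3 m/s
Supergeostrophic (V > V_g = 10 m/s), as expected around a high.

14 m/s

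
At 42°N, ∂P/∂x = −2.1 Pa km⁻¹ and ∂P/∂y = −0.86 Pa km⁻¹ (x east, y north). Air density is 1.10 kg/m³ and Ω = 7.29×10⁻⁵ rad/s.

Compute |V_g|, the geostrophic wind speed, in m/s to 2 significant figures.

Coriolis parameter at 42°N:
f = 2Ω sin φ = 2 × 7.29×10⁻⁵ × sin 42° = 9.76×10⁻⁵ s⁻¹
Component geostrophic relations (x east, y north):
u_g = −(1/(fρ)) ∂P/∂y,  v_g = (1/(fρ)) ∂P/∂x
u_g = −(−0.86×10⁻³)/(9.76×10⁻⁵ × 1.10) = 8.01 m/s;  v_g = (−2.1×10⁻³)/(9.76×10⁻⁵ × 1.10) = −19.6 m/s
|V_g| = √(u_g² + v_g²) = 21.1 m/s

21 m/s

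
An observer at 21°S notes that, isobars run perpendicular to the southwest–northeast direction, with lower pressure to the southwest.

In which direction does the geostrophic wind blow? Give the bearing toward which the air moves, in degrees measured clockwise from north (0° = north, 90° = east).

The pressure-gradient force points toward the southwest (bearing 225°).
Geostrophic balance: in the Southern Hemisphere the Coriolis force deflects motion to the left, so the geostrophic wind blows 90° to the left of the pressure-gradient force (low pressure on the right).
Rotating 225° by 90° counterclockwise gives 135° — the wind blows toward the southeast.

135°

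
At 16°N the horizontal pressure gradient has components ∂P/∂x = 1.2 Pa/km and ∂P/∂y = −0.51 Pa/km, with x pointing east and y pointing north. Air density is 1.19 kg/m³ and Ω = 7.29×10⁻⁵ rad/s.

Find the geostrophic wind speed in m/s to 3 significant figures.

Coriolis parameter at 16°N:
f = 2Ω sin φ = 2 × 7.29×10⁻⁵ × sin 16° = 4.02×10⁻⁵ s⁻¹
Component geostrophic relations (x east, y north):
u_g = −(1/(fρ)) ∂P/∂y,  v_g = (1/(fρ)) ∂P/∂x
u_g = −(−0.51×10⁻³)/(4.02×10⁻⁵ × 1.19) = 10.7 m/s;  v_g = (1.2×10⁻³)/(4.02×10⁻⁵ × 1.19) = 25.1 m/s
|V_g| = √(u_g² + v_g²) = 27.3 m/s

27.3 m/s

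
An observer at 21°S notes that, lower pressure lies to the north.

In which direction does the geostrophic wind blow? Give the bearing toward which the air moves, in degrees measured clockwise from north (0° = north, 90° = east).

270°

The pressure-gradient force points toward the north (bearing 000°).
Geostrophic balance: in the Southern Hemisphere the Coriolis force deflects motion to the left, so the geostrophic wind blows 90° to the left of the pressure-gradient force (low pressure on the right).
Rotating 000° by 90° counterclockwise gives 270° — the wind blows toward the west.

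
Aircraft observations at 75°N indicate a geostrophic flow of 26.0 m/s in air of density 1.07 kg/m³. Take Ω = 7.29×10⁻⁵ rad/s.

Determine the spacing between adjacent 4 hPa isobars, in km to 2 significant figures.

Coriolis parameter at 75°N:
f = 2Ω sin φ = 2 × 7.29×10⁻⁵ × sin 75° = 1.41×10⁻⁴ s⁻¹
Geostrophic balance rearranged: |∂P/∂n| = f ρ V_g
|∂P/∂n| = 1.41×10⁻⁴ × 1.07 × 26.0 = 3.92×10⁻³ Pa/m
Isobar spacing: Δn = ΔP/|∂P/∂n| = 400 Pa / 3.92×10⁻³ Pa/m = 102094 m ≈ 100 km

100 km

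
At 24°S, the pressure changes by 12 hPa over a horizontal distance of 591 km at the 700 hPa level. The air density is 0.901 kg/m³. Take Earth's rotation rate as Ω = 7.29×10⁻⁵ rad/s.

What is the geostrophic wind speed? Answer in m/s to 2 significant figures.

38 m/s

Coriolis parameter at 24°S:
f = 2Ω sin φ = 2 × 7.29×10⁻⁵ × sin 24° = 5.93×10⁻⁵ s⁻¹
Pressure gradient: |∂P/∂n| = 1200 Pa / 591000 m = 2.03×10⁻³ Pa/m
Geostrophic balance (pressure-gradient force = Coriolis force):
V_g = (1/(fρ)) |∂P/∂n| = 2.03×10⁻³ / (5.93×10⁻⁵ × 0.901) = 38.0 m/s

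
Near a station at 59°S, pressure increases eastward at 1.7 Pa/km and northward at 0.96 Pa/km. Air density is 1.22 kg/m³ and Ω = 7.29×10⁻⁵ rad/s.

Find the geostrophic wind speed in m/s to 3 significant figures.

12.8 m/s

Coriolis parameter at 59°S:
f = 2Ω sin φ = 2 × 7.29×10⁻⁵ × sin 59° = 1.25×10⁻⁴ s⁻¹
In the Southern Hemisphere f is negative: f = −1.25×10⁻⁴ s⁻¹.
Component geostrophic relations (x east, y north):
u_g = −(1/(fρ)) ∂P/∂y,  v_g = (1/(fρ)) ∂P/∂x
u_g = −(0.96×10⁻³)/(−1.25×10⁻⁴ × 1.22) = 6.30 m/s;  v_g = (1.7×10⁻³)/(−1.25×10⁻⁴ × 1.22) = −11.1 m/s
|V_g| = √(u_g² + v_g²) = 12.8 m/s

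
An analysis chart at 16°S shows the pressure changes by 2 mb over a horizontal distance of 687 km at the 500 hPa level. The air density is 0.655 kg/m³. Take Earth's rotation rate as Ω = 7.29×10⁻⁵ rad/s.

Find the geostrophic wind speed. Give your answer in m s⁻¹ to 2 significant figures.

Coriolis parameter at 16°S:
f = 2Ω sin φ = 2 × 7.29×10⁻⁵ × sin 16° = 4.02×10⁻⁵ s⁻¹
Pressure gradient: |∂P/∂n| = 200 Pa / 687000 m = 2.91×10⁻⁴ Pa/m
Geostrophic balance (pressure-gradient force = Coriolis force):
V_g = (1/(fρ)) |∂P/∂n| = 2.91×10⁻⁴ / (4.02×10⁻⁵ × 0.655) = 11.1 m/s

11 m s⁻¹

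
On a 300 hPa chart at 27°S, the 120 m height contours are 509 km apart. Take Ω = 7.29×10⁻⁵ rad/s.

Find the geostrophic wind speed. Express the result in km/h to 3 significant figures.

Coriolis parameter at 27°S:
f = 2Ω sin φ = 2 × 7.29×10⁻⁵ × sin 27° = 6.62×10⁻⁵ s⁻¹
Height gradient: |∂Z/∂n| = 120 m / 509000 m = 2.36×10⁻⁴
On a pressure surface, geostrophic balance gives V_g = (g/f)|∂Z/∂n|:
V_g = 9.81 × 2.36×10⁻⁴ / 6.62×10⁻⁵ = 34.9 m/s
Converting: 34.9 m/s × 3.6 = 126 km/h

126 km/h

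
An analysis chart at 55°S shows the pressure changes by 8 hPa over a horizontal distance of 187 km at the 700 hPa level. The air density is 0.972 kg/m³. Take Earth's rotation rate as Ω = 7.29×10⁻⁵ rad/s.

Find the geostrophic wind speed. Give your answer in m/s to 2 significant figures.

Coriolis parameter at 55°S:
f = 2Ω sin φ = 2 × 7.29×10⁻⁵ × sin 55° = 1.19×10⁻⁴ s⁻¹
Pressure gradient: |∂P/∂n| = 800 Pa / 187000 m = 4.28×10⁻³ Pa/m
Geostrophic balance (pressure-gradient force = Coriolis force):
V_g = (1/(fρ)) |∂P/∂n| = 4.28×10⁻³ / (1.19×10⁻⁴ × 0.972) = 36.9 m/s

37 m/s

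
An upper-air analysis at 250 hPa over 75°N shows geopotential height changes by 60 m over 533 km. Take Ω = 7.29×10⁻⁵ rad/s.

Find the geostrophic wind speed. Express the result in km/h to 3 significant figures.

Coriolis parameter at 75°N:
f = 2Ω sin φ = 2 × 7.29×10⁻⁵ × sin 75° = 1.41×10⁻⁴ s⁻¹
Height gradient: |∂Z/∂n| = 60 m / 533000 m = 1.13×10⁻⁴
On a pressure surface, geostrophic balance gives V_g = (g/f)|∂Z/∂n|:
V_g = 9.81 × 1.13×10⁻⁴ / 1.41×10⁻⁴ = 7.84 m/s
Converting: 7.84 m/s × 3.6 = 28.2 km/h

28.2 km/h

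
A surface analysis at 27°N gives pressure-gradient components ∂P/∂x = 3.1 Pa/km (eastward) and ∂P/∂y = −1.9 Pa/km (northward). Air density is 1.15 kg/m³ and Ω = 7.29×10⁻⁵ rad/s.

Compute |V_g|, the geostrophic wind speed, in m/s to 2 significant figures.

48 m/s

Coriolis parameter at 27°N:
f = 2Ω sin φ = 2 × 7.29×10⁻⁵ × sin 27° = 6.62×10⁻⁵ s⁻¹
Component geostrophic relations (x east, y north):
u_g = −(1/(fρ)) ∂P/∂y,  v_g = (1/(fρ)) ∂P/∂x
u_g = −(−1.9×10⁻³)/(6.62×10⁻⁵ × 1.15) = 25.0 m/s;  v_g = (3.1×10⁻³)/(6.62×10⁻⁵ × 1.15) = 40.7 m/s
|V_g| = √(u_g² + v_g²) = 47.8 m/s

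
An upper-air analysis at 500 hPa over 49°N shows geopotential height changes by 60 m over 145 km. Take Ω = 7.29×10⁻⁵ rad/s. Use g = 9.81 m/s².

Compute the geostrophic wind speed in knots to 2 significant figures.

Coriolis parameter at 49°N:
f = 2Ω sin φ = 2 × 7.29×10⁻⁵ × sin 49° = 1.10×10⁻⁴ s⁻¹
Height gradient: |∂Z/∂n| = 60 m / 145000 m = 4.14×10⁻⁴
On a pressure surface, geostrophic balance gives V_g = (g/f)|∂Z/∂n|:
V_g = 9.81 × 4.14×10⁻⁴ / 1.10×10⁻⁴ = 36.9 m/s
Converting: 36.9 m/s × 1.944 = 72 knots

72 knots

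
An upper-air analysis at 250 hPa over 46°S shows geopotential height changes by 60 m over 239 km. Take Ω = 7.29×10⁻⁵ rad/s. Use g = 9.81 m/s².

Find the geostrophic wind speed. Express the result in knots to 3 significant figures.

45.6 knots

Coriolis parameter at 46°S:
f = 2Ω sin φ = 2 × 7.29×10⁻⁵ × sin 46° = 1.05×10⁻⁴ s⁻¹
Height gradient: |∂Z/∂n| = 60 m / 239000 m = 2.51×10⁻⁴
On a pressure surface, geostrophic balance gives V_g = (g/f)|∂Z/∂n|:
V_g = 9.81 × 2.51×10⁻⁴ / 1.05×10⁻⁴ = 23.5 m/s
Converting: 23.5 m/s × 1.944 = 45.6 knots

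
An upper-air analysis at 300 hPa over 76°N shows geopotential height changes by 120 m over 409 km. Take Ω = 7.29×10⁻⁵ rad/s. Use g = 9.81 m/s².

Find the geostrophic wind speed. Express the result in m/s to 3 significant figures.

Coriolis parameter at 76°N:
f = 2Ω sin φ = 2 × 7.29×10⁻⁵ × sin 76° = 1.41×10⁻⁴ s⁻¹
Height gradient: |∂Z/∂n| = 120 m / 409000 m = 2.93×10⁻⁴
On a pressure surface, geostrophic balance gives V_g = (g/f)|∂Z/∂n|:
V_g = 9.81 × 2.93×10⁻⁴ / 1.41×10⁻⁴ = 20.3 m/s

20.3 m/s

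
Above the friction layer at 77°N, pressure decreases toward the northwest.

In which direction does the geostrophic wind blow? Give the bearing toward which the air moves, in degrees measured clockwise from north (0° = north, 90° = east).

045°

The pressure-gradient force points toward the northwest (bearing 315°).
Geostrophic balance: in the Northern Hemisphere the Coriolis force deflects motion to the right, so the geostrophic wind blows 90° to the right of the pressure-gradient force (low pressure on the left).
Rotating 315° by 90° clockwise gives 045° — the wind blows toward the northeast.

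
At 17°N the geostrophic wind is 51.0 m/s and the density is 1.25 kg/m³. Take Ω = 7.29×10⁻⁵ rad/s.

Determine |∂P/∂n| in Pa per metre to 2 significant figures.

2.7×10⁻³ Pa/m

Coriolis parameter at 17°N:
f = 2Ω sin φ = 2 × 7.29×10⁻⁵ × sin 17° = 4.26×10⁻⁵ s⁻¹
Geostrophic balance rearranged: |∂P/∂n| = f ρ V_g
|∂P/∂n| = 4.26×10⁻⁵ × 1.25 × 51.0 = 2.72×10⁻³ Pa/m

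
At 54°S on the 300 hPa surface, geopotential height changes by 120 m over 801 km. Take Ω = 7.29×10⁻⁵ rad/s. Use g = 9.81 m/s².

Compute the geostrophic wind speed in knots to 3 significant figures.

Coriolis parameter at 54°S:
f = 2Ω sin φ = 2 × 7.29×10⁻⁵ × sin 54° = 1.18×10⁻⁴ s⁻¹
Height gradient: |∂Z/∂n| = 120 m / 801000 m = 1.50×10⁻⁴
On a pressure surface, geostrophic balance gives V_g = (g/f)|∂Z/∂n|:
V_g = 9.81 × 1.50×10⁻⁴ / 1.18×10⁻⁴ = 12.5 m/s
Converting: 12.5 m/s × 1.944 = 24.2 knots

24.2 knots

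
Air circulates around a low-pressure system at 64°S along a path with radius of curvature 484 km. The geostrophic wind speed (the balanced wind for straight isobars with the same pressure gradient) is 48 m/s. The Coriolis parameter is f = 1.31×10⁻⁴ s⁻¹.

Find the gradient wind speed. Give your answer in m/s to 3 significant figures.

31.9 m/s

Around a low, centrifugal force acts outward with Coriolis, so pressure-gradient force balances both:
(1/ρ)|∂P/∂n| = fV + V²/R  →  V² + fR·V − fR·V_g = 0
With fR = 1.31×10⁻⁴ × 484×10³ m = 63.4 m/s:
V = [−fR + √((fR)² + 4 fR V_g)]/2 = [−63.4 + √(63.4² + 4×63.4×48)]/2 = 31.9 m/s
Subgeostrophic (V < V_g = 48 m/s), as expected around a low.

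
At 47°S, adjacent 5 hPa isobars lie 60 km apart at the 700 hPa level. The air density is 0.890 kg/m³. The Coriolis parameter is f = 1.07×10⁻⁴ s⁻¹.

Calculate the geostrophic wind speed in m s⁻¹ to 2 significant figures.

88 m s⁻¹

Pressure gradient: |∂P/∂n| = 500 Pa / 60000 m = 8.33×10⁻³ Pa/m
Geostrophic balance (pressure-gradient force = Coriolis force):
V_g = (1/(fρ)) |∂P/∂n| = 8.33×10⁻³ / (1.07×10⁻⁴ × 0.890) = 87.5 m/s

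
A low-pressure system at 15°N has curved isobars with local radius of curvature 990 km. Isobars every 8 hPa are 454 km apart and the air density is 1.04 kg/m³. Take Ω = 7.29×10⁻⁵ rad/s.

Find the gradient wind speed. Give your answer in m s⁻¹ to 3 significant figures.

26.3 m s⁻¹

Coriolis parameter at 15°N:
f = 2Ω sin φ = 2 × 7.29×10⁻⁵ × sin 15° = 3.77×10⁻⁵ s⁻¹
Pressure gradient: |∂P/∂n| = 800 Pa / 454000 m = 1.76×10⁻³ Pa/m
Geostrophic speed: V_g = |∂P/∂n|/(fρ) = 1.76×10⁻³/(3.77×10⁻⁵ × 1.04) = 44.9 m/s
Around a low, centrifugal force acts outward with Coriolis, so pressure-gradient force balances both:
(1/ρ)|∂P/∂n| = fV + V²/R  →  V² + fR·V − fR·V_g = 0
With fR = 3.77×10⁻⁵ × 990×10³ m = 37.4 m/s:
V = [−fR + √((fR)² + 4 fR V_g)]/2 = [−37.4 + √(37.4² + 4×37.4×44.9)]/2 = 26.3 m/s
Subgeostrophic (V < V_g = 44.9 m/s), as expected around a low.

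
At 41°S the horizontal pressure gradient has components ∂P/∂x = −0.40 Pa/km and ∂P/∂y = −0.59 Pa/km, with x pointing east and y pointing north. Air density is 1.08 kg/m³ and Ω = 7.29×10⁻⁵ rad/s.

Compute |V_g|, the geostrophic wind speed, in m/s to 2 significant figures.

Coriolis parameter at 41°S:
f = 2Ω sin φ = 2 × 7.29×10⁻⁵ × sin 41° = 9.57×10⁻⁵ s⁻¹
In the Southern Hemisphere f is negative: f = −9.57×10⁻⁵ s⁻¹.
Component geostrophic relations (x east, y north):
u_g = −(1/(fρ)) ∂P/∂y,  v_g = (1/(fρ)) ∂P/∂x
u_g = −(−0.59×10⁻³)/(−9.57×10⁻⁵ × 1.08) = −5.71 m/s;  v_g = (−0.40×10⁻³)/(−9.57×10⁻⁵ × 1.08) = 3.87 m/s
|V_g| = √(u_g² + v_g²) = 6.90 m/s

6.9 m/s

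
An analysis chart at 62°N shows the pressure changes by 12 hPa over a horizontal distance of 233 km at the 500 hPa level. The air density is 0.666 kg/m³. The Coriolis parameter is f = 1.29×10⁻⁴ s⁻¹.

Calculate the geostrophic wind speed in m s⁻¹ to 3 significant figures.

Pressure gradient: |∂P/∂n| = 1200 Pa / 233000 m = 5.15×10⁻³ Pa/m
Geostrophic balance (pressure-gradient force = Coriolis force):
V_g = (1/(fρ)) |∂P/∂n| = 5.15×10⁻³ / (1.29×10⁻⁴ × 0.666) = 59.9 m/s

59.9 m s⁻¹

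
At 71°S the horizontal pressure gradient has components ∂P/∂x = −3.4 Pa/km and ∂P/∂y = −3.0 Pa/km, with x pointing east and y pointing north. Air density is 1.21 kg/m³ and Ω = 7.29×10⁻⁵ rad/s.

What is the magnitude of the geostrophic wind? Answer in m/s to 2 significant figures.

27 m/s

Coriolis parameter at 71°S:
f = 2Ω sin φ = 2 × 7.29×10⁻⁵ × sin 71° = 1.38×10⁻⁴ s⁻¹
In the Southern Hemisphere f is negative: f = −1.38×10⁻⁴ s⁻¹.
Component geostrophic relations (x east, y north):
u_g = −(1/(fρ)) ∂P/∂y,  v_g = (1/(fρ)) ∂P/∂x
u_g = −(−3.0×10⁻³)/(−1.38×10⁻⁴ × 1.21) = −18.0 m/s;  v_g = (−3.4×10⁻³)/(−1.38×10⁻⁴ × 1.21) = 20.4 m/s
|V_g| = √(u_g² + v_g²) = 27.2 m/s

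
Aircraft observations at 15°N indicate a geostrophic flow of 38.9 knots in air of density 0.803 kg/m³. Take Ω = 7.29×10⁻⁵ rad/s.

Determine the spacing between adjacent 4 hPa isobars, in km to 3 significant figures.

Coriolis parameter at 15°N:
f = 2Ω sin φ = 2 × 7.29×10⁻⁵ × sin 15° = 3.77×10⁻⁵ s⁻¹
Wind speed in SI: 38.9 knots = 20.0 m/s
Geostrophic balance rearranged: |∂P/∂n| = f ρ V_g
|∂P/∂n| = 3.77×10⁻⁵ × 0.803 × 20.0 = 6.06×10⁻⁴ Pa/m
Isobar spacing: Δn = ΔP/|∂P/∂n| = 400 Pa / 6.06×10⁻⁴ Pa/m = 659634 m ≈ 660 km

660 km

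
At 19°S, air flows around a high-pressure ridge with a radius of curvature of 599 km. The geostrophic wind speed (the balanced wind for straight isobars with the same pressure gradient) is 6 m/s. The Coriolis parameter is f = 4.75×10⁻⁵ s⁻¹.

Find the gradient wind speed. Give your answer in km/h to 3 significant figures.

Around a high, pressure-gradient force acts outward with centrifugal, so Coriolis balances both:
fV = (1/ρ)|∂P/∂n| + V²/R  →  V² − fR·V + fR·V_g = 0
With fR = 4.75×10⁻⁵ × 599×10³ m = 28.5 m/s:
V = [fR − √((fR)² − 4 fR V_g)]/2 = [28.5 − √(28.5² − 4×28.5×6)]/2 = 8.6 m/s
Supergeostrophic (V > V_g = 6 m/s), as expected around a high.
Converting: 8.6 m/s × 3.6 = 31.0 km/h

31.0 km/h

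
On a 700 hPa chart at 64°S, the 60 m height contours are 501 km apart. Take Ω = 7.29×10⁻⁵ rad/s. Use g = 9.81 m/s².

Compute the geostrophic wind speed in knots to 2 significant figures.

17 knots

Coriolis parameter at 64°S:
f = 2Ω sin φ = 2 × 7.29×10⁻⁵ × sin 64° = 1.31×10⁻⁴ s⁻¹
Height gradient: |∂Z/∂n| = 60 m / 501000 m = 1.20×10⁻⁴
On a pressure surface, geostrophic balance gives V_g = (g/f)|∂Z/∂n|:
V_g = 9.81 × 1.20×10⁻⁴ / 1.31×10⁻⁴ = 8.97 m/s
Converting: 8.97 m/s × 1.944 = 17 knots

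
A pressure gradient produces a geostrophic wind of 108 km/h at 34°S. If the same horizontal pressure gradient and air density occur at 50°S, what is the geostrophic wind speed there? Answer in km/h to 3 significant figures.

With the same pressure gradient and density, V_g ∝ 1/f ∝ 1/sin φ.
V₂ = V₁ · sin φ₁ / sin φ₂ = 108 × sin 34° / sin 50°
V₂ = 108 × 0.5592/0.7660 = 78.8 km/h

78.8 km/h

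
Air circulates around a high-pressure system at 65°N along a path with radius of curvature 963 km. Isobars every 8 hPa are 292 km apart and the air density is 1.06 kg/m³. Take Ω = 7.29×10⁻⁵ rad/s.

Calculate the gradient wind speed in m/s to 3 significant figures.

24.1 m/s

Coriolis parameter at 65°N:
f = 2Ω sin φ = 2 × 7.29×10⁻⁵ × sin 65° = 1.32×10⁻⁴ s⁻¹
Pressure gradient: |∂P/∂n| = 800 Pa / 292000 m = 2.74×10⁻³ Pa/m
Geostrophic speed: V_g = |∂P/∂n|/(fρ) = 2.74×10⁻³/(1.32×10⁻⁴ × 1.06) = 19.6 m/s
Around a high, pressure-gradient force acts outward with centrifugal, so Coriolis balances both:
fV = (1/ρ)|∂P/∂n| + V²/R  →  V² − fR·V + fR·V_g = 0
With fR = 1.32×10⁻⁴ × 963×10³ m = 127 m/s:
V = [fR − √((fR)² − 4 fR V_g)]/2 = [127 − √(127² − 4×127×19.6)]/2 = 24.1 m/s
Supergeostrophic (V > V_g = 19.6 m/s), as expected around a high.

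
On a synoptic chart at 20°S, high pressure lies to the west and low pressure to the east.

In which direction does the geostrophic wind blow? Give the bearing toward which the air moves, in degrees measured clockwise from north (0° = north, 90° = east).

000°

The pressure-gradient force points toward the east (bearing 090°).
Geostrophic balance: in the Southern Hemisphere the Coriolis force deflects motion to the left, so the geostrophic wind blows 90° to the left of the pressure-gradient force (low pressure on the right).
Rotating 090° by 90° counterclockwise gives 000° — the wind blows toward the north.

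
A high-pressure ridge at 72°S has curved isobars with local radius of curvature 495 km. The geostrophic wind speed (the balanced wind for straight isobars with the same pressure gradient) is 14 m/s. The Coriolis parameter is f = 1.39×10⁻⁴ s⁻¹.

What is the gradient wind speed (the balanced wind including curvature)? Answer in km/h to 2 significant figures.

70 km/h

Around a high, pressure-gradient force acts outward with centrifugal, so Coriolis balances both:
fV = (1/ρ)|∂P/∂n| + V²/R  →  V² − fR·V + fR·V_g = 0
With fR = 1.39×10⁻⁴ × 495×10³ m = 68.8 m/s:
V = [fR − √((fR)² − 4 fR V_g)]/2 = [68.8 − √(68.8² − 4×68.8×14)]/2 = 19.6 m/s
Supergeostrophic (V > V_g = 14 m/s), as expected around a high.
Converting: 19.6 m/s × 3.6 = 70 km/h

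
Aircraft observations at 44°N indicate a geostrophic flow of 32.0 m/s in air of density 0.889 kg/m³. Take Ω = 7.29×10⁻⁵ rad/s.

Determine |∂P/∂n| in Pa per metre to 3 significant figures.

Coriolis parameter at 44°N:
f = 2Ω sin φ = 2 × 7.29×10⁻⁵ × sin 44° = 1.01×10⁻⁴ s⁻¹
Geostrophic balance rearranged: |∂P/∂n| = f ρ V_g
|∂P/∂n| = 1.01×10⁻⁴ × 0.889 × 32.0 = 2.88×10⁻³ Pa/m

2.88×10⁻³ Pa/m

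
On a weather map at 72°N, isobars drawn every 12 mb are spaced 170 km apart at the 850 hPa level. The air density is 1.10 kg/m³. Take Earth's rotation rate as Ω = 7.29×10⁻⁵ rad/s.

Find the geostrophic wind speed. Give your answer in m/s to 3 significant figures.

Coriolis parameter at 72°N:
f = 2Ω sin φ = 2 × 7.29×10⁻⁵ × sin 72° = 1.39×10⁻⁴ s⁻¹
Pressure gradient: |∂P/∂n| = 1200 Pa / 170000 m = 7.06×10⁻³ Pa/m
Geostrophic balance (pressure-gradient force = Coriolis force):
V_g = (1/(fρ)) |∂P/∂n| = 7.06×10⁻³ / (1.39×10⁻⁴ × 1.10) = 46.3 m/s

46.3 m/s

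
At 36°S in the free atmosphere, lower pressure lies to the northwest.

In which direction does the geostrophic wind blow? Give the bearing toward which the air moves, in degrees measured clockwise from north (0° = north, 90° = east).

225°

The pressure-gradient force points toward the northwest (bearing 315°).
Geostrophic balance: in the Southern Hemisphere the Coriolis force deflects motion to the left, so the geostrophic wind blows 90° to the left of the pressure-gradient force (low pressure on the right).
Rotating 315° by 90° counterclockwise gives 225° — the wind blows toward the southwest.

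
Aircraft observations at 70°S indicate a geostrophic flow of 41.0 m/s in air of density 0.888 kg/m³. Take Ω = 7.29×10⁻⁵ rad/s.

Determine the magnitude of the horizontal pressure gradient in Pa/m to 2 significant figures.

Coriolis parameter at 70°S:
f = 2Ω sin φ = 2 × 7.29×10⁻⁵ × sin 70° = 1.37×10⁻⁴ s⁻¹
Geostrophic balance rearranged: |∂P/∂n| = f ρ V_g
|∂P/∂n| = 1.37×10⁻⁴ × 0.888 × 41.0 = 4.99×10⁻³ Pa/m

5.0×10⁻³ Pa/m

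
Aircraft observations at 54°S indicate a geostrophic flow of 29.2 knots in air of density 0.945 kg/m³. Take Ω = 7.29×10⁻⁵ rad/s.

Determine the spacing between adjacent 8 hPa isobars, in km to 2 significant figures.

Coriolis parameter at 54°S:
f = 2Ω sin φ = 2 × 7.29×10⁻⁵ × sin 54° = 1.18×10⁻⁴ s⁻¹
Wind speed in SI: 29.2 knots = 15.0 m/s
Geostrophic balance rearranged: |∂P/∂n| = f ρ V_g
|∂P/∂n| = 1.18×10⁻⁴ × 0.945 × 15.0 = 1.67×10⁻³ Pa/m
Isobar spacing: Δn = ΔP/|∂P/∂n| = 800 Pa / 1.67×10⁻³ Pa/m = 477773 m ≈ 480 km

480 km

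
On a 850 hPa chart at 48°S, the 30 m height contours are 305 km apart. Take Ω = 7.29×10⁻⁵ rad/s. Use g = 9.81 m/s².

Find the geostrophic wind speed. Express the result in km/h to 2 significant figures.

32 km/h

Coriolis parameter at 48°S:
f = 2Ω sin φ = 2 × 7.29×10⁻⁵ × sin 48° = 1.08×10⁻⁴ s⁻¹
Height gradient: |∂Z/∂n| = 30 m / 305000 m = 9.84×10⁻⁵
On a pressure surface, geostrophic balance gives V_g = (g/f)|∂Z/∂n|:
V_g = 9.81 × 9.84×10⁻⁵ / 1.08×10⁻⁴ = 8.91 m/s
Converting: 8.91 m/s × 3.6 = 32 km/h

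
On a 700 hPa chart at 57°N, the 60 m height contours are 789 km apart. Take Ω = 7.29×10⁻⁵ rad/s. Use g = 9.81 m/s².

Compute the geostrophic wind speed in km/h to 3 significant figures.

22.0 km/h

Coriolis parameter at 57°N:
f = 2Ω sin φ = 2 × 7.29×10⁻⁵ × sin 57° = 1.22×10⁻⁴ s⁻¹
Height gradient: |∂Z/∂n| = 60 m / 789000 m = 7.60×10⁻⁵
On a pressure surface, geostrophic balance gives V_g = (g/f)|∂Z/∂n|:
V_g = 9.81 × 7.60×10⁻⁵ / 1.22×10⁻⁴ = 6.10 m/s
Converting: 6.10 m/s × 3.6 = 22.0 km/h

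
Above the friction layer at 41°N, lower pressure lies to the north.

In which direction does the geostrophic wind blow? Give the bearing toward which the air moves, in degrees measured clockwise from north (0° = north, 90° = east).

The pressure-gradient force points toward the north (bearing 000°).
Geostrophic balance: in the Northern Hemisphere the Coriolis force deflects motion to the right, so the geostrophic wind blows 90° to the right of the pressure-gradient force (low pressure on the left).
Rotating 000° by 90° clockwise gives 090° — the wind blows toward the east.

090°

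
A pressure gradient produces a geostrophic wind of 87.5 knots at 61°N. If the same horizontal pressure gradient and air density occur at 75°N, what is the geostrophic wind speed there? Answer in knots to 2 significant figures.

With the same pressure gradient and density, V_g ∝ 1/f ∝ 1/sin φ.
V₂ = V₁ · sin φ₁ / sin φ₂ = 87.5 × sin 61° / sin 75°
V₂ = 87.5 × 0.8746/0.9659 = 79 knots

79 knots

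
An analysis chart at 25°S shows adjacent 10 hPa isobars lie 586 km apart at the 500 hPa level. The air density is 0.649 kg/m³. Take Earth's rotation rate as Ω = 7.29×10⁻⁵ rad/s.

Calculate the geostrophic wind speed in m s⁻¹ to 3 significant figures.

Coriolis parameter at 25°S:
f = 2Ω sin φ = 2 × 7.29×10⁻⁵ × sin 25° = 6.16×10⁻⁵ s⁻¹
Pressure gradient: |∂P/∂n| = 1000 Pa / 586000 m = 1.71×10⁻³ Pa/m
Geostrophic balance (pressure-gradient force = Coriolis force):
V_g = (1/(fρ)) |∂P/∂n| = 1.71×10⁻³ / (6.16×10⁻⁵ × 0.649) = 42.7 m/s

42.7 m s⁻¹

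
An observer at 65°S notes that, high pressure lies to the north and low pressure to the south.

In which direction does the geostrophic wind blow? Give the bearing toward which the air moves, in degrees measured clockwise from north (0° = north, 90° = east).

The pressure-gradient force points toward the south (bearing 180°).
Geostrophic balance: in the Southern Hemisphere the Coriolis force deflects motion to the left, so the geostrophic wind blows 90° to the left of the pressure-gradient force (low pressure on the right).
Rotating 180° by 90° counterclockwise gives 090° — the wind blows toward the east.

090°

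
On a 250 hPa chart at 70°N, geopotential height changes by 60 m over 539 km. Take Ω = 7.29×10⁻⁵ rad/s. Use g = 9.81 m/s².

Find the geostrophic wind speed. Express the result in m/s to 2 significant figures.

Coriolis parameter at 70°N:
f = 2Ω sin φ = 2 × 7.29×10⁻⁵ × sin 70° = 1.37×10⁻⁴ s⁻¹
Height gradient: |∂Z/∂n| = 60 m / 539000 m = 1.11×10⁻⁴
On a pressure surface, geostrophic balance gives V_g = (g/f)|∂Z/∂n|:
V_g = 9.81 × 1.11×10⁻⁴ / 1.37×10⁻⁴ = 7.97 m/s

8.0 m/s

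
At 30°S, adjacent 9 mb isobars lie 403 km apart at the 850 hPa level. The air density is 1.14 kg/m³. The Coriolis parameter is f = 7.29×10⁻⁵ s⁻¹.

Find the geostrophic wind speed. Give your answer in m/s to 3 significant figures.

26.9 m/s

Pressure gradient: |∂P/∂n| = 900 Pa / 403000 m = 2.23×10⁻³ Pa/m
Geostrophic balance (pressure-gradient force = Coriolis force):
V_g = (1/(fρ)) |∂P/∂n| = 2.23×10⁻³ / (7.29×10⁻⁵ × 1.14) = 26.9 m/s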